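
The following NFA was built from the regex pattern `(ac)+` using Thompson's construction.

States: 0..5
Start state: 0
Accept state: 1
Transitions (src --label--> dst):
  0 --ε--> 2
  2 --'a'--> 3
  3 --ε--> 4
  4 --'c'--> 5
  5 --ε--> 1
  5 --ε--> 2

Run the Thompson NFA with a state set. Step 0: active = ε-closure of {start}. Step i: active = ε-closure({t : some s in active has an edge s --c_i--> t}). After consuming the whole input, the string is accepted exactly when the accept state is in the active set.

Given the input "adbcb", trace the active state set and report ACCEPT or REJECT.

start: ε-closure({0}) = {0,2}
'a' @ 1: {3,4}
'd' @ 2: {}  — no active states
rest 'bcb' ignored (set empty)
final: {}; accept 1 not in set

Answer: REJECT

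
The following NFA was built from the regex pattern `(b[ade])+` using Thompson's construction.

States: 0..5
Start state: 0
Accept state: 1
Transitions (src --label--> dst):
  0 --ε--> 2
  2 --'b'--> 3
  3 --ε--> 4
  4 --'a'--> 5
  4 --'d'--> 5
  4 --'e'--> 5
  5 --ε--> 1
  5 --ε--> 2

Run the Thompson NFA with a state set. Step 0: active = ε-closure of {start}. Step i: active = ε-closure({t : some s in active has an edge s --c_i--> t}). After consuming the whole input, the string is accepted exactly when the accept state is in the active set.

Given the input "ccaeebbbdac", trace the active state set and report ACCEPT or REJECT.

Answer: REJECT

Steps:
S₀ = ε-closure({0}) = {0,2}
'c' @ 1: {}  — dead — no transitions
rest 'caeebbbdac' ignored (set empty)
after full input: {}  (accept=1 not in)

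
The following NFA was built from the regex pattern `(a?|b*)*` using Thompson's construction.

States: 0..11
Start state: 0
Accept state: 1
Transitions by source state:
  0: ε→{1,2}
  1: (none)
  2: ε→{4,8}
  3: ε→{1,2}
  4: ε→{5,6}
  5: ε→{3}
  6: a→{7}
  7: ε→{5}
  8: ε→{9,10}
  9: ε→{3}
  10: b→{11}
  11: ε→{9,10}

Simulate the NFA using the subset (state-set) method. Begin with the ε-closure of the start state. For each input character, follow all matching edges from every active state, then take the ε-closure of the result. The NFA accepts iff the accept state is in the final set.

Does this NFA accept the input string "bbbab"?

Answer: ACCEPT

Derivation:
S₀ = ε-closure({0}) = {0,1,2,3,4,5,6,8,9,10}
'b' @ 1: {1,2,3,4,5,6,8,9,10,11}  ✓accept
'b' @ 2: {1,2,3,4,5,6,8,9,10,11}  ✓accept
'b' @ 3: {1,2,3,4,5,6,8,9,10,11}  ✓accept
'a' @ 4: {1,2,3,4,5,6,7,8,9,10}  ✓accept
'b' @ 5: {1,2,3,4,5,6,8,9,10,11}  ✓accept
after full input: {1,2,3,4,5,6,8,9,10,11}  (accept=1 in)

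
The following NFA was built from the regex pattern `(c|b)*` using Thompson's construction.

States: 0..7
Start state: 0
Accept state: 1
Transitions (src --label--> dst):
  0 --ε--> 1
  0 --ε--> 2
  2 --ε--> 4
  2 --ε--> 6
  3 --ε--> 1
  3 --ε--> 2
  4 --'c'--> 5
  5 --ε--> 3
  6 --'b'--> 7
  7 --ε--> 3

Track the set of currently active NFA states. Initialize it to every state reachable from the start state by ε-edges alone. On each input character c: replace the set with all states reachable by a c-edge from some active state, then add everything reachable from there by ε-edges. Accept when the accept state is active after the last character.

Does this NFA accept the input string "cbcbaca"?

Answer: REJECT

Steps:
start: ε-closure({0}) = {0,1,2,4,6}
'c' @ 1: {1,2,3,4,5,6}  (accept∈set)
'b' @ 2: {1,2,3,4,6,7}  (accept∈set)
'c' @ 3: {1,2,3,4,5,6}  (accept∈set)
'b' @ 4: {1,2,3,4,6,7}  (accept∈set)
'a' @ 5: {}  — no active states
rest 'ca' ignored (set empty)
end set {} — state 1 not in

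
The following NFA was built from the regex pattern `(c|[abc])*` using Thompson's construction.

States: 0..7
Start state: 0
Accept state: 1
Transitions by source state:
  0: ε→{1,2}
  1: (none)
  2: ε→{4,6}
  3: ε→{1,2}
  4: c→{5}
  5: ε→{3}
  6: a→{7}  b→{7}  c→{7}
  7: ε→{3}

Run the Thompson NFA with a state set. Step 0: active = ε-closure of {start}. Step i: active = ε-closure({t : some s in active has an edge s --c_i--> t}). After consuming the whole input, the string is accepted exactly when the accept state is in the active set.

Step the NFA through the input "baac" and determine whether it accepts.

Answer: ACCEPT

Trace:
S₀ = ε-closure({0}) = {0,1,2,4,6}
'b' @ 1: {1,2,3,4,6,7}  [accepting]
'a' @ 2: {1,2,3,4,6,7}  [accepting]
'a' @ 3: {1,2,3,4,6,7}  [accepting]
'c' @ 4: {1,2,3,4,5,6,7}  [accepting]
end set {1,2,3,4,5,6,7} — state 1 in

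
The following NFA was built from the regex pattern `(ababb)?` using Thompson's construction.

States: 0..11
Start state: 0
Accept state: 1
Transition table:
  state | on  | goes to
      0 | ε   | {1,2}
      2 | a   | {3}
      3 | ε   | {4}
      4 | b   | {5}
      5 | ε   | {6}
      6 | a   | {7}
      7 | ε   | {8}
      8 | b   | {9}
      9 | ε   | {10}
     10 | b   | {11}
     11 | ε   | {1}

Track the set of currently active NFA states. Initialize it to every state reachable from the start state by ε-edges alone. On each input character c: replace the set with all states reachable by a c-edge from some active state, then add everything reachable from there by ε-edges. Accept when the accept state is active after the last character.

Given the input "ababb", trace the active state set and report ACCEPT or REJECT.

start: ε-closure({0}) = {0,1,2}
'a' @ 1: {3,4}
'b' @ 2: {5,6}
'a' @ 3: {7,8}
'b' @ 4: {9,10}
'b' @ 5: {1,11}  (accept∈set)
end set {1,11} — state 1 in

Answer: ACCEPT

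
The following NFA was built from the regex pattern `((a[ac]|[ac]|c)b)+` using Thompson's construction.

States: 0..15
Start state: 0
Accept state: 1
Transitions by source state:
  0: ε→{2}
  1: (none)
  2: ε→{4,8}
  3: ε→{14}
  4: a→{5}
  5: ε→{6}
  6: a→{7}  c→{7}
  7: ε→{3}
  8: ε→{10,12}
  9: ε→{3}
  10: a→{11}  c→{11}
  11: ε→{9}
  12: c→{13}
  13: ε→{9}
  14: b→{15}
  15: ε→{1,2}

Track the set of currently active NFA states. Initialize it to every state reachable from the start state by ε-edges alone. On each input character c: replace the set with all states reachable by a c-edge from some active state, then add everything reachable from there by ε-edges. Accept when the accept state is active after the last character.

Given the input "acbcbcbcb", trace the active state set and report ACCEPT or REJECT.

Answer: ACCEPT

Derivation:
initial (ε-close {0}): {0,2,4,8,10,12}
'a' @ 1: {3,5,6,9,11,14}
'c' @ 2: {3,7,14}
'b' @ 3: {1,2,4,8,10,12,15}  [accepting]
'c' @ 4: {3,9,11,13,14}
'b' @ 5: {1,2,4,8,10,12,15}  [accepting]
'c' @ 6: {3,9,11,13,14}
'b' @ 7: {1,2,4,8,10,12,15}  [accepting]
'c' @ 8: {3,9,11,13,14}
'b' @ 9: {1,2,4,8,10,12,15}  [accepting]
final: {1,2,4,8,10,12,15}; accept 1 in set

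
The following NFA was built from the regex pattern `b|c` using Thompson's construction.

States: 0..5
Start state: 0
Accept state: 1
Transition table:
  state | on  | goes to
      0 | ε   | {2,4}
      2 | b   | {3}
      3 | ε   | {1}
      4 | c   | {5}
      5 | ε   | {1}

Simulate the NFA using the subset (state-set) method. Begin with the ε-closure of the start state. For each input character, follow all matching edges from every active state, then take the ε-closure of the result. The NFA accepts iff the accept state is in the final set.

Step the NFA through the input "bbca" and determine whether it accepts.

Answer: REJECT

Derivation:
initial (ε-close {0}): {0,2,4}
'b' @ 1: {1,3}  [accepting]
'b' @ 2: {}  — state set empty
rest 'ca' ignored (set empty)
final: {}; accept 1 not in set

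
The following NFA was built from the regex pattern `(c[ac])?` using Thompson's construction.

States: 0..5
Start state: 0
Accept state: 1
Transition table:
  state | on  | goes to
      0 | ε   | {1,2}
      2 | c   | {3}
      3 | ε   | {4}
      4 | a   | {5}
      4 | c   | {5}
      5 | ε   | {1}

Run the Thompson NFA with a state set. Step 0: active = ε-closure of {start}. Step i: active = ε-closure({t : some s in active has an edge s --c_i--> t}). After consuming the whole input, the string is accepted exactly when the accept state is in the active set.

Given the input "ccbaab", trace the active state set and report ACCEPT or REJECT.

initial (ε-close {0}): {0,1,2}
'c' @ 1: {3,4}
'c' @ 2: {1,5}  ✓accept
'b' @ 3: {}  — no active states
rest 'aab' ignored (set empty)
after full input: {}  (accept=1 not in)

Answer: REJECT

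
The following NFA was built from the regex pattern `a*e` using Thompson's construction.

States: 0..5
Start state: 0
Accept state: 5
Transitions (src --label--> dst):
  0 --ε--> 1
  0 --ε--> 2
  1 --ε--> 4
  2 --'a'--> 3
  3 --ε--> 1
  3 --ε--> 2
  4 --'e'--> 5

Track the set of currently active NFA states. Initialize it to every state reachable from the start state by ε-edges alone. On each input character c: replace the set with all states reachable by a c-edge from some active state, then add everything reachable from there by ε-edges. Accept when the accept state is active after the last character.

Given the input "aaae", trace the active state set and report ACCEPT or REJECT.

Answer: ACCEPT

Trace:
S₀ = ε-closure({0}) = {0,1,2,4}
'a' @ 1: {1,2,3,4}
'a' @ 2: {1,2,3,4}
'a' @ 3: {1,2,3,4}
'e' @ 4: {5}  [accepting]
end set {5} — state 5 in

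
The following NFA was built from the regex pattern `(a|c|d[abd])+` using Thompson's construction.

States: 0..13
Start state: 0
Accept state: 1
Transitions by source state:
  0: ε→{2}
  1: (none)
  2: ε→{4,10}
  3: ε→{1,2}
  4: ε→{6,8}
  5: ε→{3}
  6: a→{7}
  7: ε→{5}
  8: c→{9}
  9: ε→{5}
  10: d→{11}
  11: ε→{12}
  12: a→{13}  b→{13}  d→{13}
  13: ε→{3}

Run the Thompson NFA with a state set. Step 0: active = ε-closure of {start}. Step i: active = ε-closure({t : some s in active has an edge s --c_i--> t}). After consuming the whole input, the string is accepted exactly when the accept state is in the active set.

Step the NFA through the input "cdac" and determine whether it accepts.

initial (ε-close {0}): {0,2,4,6,8,10}
'c' @ 1: {1,2,3,4,5,6,8,9,10}  ✓accept
'd' @ 2: {11,12}
'a' @ 3: {1,2,3,4,6,8,10,13}  ✓accept
'c' @ 4: {1,2,3,4,5,6,8,9,10}  ✓accept
final: {1,2,3,4,5,6,8,9,10}; accept 1 in set

Answer: ACCEPT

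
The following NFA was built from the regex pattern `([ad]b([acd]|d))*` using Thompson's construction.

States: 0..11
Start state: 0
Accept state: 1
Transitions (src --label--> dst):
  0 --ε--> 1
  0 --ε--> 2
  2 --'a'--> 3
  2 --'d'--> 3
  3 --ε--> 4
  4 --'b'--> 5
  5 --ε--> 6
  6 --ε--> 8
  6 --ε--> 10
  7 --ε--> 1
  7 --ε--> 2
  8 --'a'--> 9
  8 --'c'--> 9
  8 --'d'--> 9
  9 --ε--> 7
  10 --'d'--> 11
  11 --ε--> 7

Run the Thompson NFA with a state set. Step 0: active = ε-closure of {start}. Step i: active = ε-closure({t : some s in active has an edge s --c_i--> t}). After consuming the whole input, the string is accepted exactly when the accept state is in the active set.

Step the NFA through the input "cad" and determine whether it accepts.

Answer: REJECT

Steps:
initial (ε-close {0}): {0,1,2}
'c' @ 1: {}  — dead — no transitions
rest 'ad' ignored (set empty)
final: {}; accept 1 not in set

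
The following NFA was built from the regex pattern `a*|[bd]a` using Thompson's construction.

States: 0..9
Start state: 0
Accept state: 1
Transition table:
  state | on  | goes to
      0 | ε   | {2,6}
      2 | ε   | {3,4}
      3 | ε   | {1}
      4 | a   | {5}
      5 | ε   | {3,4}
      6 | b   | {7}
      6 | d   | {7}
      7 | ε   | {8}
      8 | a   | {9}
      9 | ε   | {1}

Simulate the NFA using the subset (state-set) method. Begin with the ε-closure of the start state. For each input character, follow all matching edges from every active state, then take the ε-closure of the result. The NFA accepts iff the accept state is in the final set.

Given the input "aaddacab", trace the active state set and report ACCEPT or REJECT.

S₀ = ε-closure({0}) = {0,1,2,3,4,6}
'a' @ 1: {1,3,4,5}  [accepting]
'a' @ 2: {1,3,4,5}  [accepting]
'd' @ 3: {}  — dead — no transitions
rest 'dacab' ignored (set empty)
after full input: {}  (accept=1 not in)

Answer: REJECT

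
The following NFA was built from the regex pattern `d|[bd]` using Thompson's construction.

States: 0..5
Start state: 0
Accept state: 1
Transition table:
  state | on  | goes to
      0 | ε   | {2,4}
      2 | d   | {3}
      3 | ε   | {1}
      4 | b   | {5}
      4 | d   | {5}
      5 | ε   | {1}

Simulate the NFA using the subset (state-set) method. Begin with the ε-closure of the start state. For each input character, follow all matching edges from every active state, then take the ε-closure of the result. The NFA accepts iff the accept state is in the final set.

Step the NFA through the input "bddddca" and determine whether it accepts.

Answer: REJECT

Derivation:
start: ε-closure({0}) = {0,2,4}
'b' @ 1: {1,5}  (accept∈set)
'd' @ 2: {}  — no active states
rest 'dddca' ignored (set empty)
end set {} — state 1 not in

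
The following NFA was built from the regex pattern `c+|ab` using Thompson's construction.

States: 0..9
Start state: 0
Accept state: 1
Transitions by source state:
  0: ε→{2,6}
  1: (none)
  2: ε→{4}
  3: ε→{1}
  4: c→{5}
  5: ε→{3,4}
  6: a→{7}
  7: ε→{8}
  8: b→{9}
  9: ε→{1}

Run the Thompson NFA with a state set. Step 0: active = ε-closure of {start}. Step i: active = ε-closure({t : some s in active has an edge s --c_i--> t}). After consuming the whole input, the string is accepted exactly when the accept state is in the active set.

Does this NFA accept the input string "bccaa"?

S₀ = ε-closure({0}) = {0,2,4,6}
'b' @ 1: {}  — no active states
rest 'ccaa' ignored (set empty)
end set {} — state 1 not in

Answer: REJECT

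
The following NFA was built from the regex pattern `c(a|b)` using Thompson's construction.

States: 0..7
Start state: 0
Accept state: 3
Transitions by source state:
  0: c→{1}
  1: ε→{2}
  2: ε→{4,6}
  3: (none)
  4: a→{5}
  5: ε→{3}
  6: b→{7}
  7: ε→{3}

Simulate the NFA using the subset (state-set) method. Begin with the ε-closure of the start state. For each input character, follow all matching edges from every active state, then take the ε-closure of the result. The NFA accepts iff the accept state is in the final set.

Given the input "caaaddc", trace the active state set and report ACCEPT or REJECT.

Answer: REJECT

Derivation:
S₀ = ε-closure({0}) = {0}
'c' @ 1: {1,2,4,6}
'a' @ 2: {3,5}  [accepting]
'a' @ 3: {}  — no active states
rest 'addc' ignored (set empty)
end set {} — state 3 not in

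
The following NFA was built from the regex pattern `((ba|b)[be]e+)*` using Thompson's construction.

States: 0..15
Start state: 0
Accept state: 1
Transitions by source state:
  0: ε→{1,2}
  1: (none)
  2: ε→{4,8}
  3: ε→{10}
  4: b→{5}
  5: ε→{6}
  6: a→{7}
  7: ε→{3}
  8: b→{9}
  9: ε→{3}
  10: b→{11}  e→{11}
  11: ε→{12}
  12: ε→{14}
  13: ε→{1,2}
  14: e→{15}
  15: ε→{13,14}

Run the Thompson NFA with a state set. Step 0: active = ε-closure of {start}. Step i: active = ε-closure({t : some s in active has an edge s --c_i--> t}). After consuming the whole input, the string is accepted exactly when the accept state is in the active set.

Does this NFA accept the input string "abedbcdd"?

Answer: REJECT

Derivation:
start: ε-closure({0}) = {0,1,2,4,8}
'a' @ 1: {}  — no active states
rest 'bedbcdd' ignored (set empty)
final: {}; accept 1 not in set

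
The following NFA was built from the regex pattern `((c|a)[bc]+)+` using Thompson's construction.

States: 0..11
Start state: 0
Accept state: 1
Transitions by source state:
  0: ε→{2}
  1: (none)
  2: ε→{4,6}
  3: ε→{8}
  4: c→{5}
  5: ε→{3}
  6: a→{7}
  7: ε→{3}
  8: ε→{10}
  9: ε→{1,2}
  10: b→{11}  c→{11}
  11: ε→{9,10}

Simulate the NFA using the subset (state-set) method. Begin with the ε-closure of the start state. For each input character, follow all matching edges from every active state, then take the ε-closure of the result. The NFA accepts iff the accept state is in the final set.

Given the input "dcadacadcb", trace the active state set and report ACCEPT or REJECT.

Answer: REJECT

Steps:
S₀ = ε-closure({0}) = {0,2,4,6}
'd' @ 1: {}  — no active states
rest 'cadacadcb' ignored (set empty)
after full input: {}  (accept=1 not in)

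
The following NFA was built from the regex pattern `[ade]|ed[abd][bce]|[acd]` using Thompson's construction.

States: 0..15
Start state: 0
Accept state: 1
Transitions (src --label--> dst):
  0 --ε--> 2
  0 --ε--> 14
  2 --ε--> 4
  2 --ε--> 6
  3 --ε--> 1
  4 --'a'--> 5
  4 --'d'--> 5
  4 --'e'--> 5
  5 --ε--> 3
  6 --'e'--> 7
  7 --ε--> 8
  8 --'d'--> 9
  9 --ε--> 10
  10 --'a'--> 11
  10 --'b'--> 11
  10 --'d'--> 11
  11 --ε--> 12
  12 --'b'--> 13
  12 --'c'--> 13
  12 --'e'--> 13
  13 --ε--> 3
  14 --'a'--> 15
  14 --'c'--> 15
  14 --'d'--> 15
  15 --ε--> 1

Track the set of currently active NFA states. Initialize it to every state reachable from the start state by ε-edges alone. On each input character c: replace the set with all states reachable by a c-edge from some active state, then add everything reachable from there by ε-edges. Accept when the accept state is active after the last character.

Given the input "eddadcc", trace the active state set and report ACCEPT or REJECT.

initial (ε-close {0}): {0,2,4,6,14}
'e' @ 1: {1,3,5,7,8}  [accepting]
'd' @ 2: {9,10}
'd' @ 3: {11,12}
'a' @ 4: {}  — dead — no transitions
rest 'dcc' ignored (set empty)
final: {}; accept 1 not in set

Answer: REJECT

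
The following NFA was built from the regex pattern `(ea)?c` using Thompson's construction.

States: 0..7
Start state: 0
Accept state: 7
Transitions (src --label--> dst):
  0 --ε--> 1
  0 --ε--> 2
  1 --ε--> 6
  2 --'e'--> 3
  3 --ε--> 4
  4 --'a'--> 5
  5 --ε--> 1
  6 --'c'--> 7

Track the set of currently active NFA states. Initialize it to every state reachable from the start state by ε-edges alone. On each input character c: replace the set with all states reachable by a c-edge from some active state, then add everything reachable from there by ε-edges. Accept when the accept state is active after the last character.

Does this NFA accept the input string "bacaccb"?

initial (ε-close {0}): {0,1,2,6}
'b' @ 1: {}  — state set empty
rest 'acaccb' ignored (set empty)
final: {}; accept 7 not in set

Answer: REJECT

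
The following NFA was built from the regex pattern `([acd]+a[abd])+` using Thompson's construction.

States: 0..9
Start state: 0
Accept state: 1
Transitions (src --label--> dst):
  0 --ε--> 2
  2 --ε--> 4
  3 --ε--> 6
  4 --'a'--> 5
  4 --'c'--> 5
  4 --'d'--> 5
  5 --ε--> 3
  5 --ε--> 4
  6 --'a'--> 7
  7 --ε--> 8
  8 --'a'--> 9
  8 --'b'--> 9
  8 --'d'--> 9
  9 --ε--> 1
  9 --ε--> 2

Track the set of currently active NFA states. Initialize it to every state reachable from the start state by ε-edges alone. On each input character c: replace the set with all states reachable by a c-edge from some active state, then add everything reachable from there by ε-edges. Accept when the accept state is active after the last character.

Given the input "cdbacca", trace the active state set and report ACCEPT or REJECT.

Answer: REJECT

Steps:
initial (ε-close {0}): {0,2,4}
'c' @ 1: {3,4,5,6}
'd' @ 2: {3,4,5,6}
'b' @ 3: {}  — dead — no transitions
rest 'acca' ignored (set empty)
end set {} — state 1 not in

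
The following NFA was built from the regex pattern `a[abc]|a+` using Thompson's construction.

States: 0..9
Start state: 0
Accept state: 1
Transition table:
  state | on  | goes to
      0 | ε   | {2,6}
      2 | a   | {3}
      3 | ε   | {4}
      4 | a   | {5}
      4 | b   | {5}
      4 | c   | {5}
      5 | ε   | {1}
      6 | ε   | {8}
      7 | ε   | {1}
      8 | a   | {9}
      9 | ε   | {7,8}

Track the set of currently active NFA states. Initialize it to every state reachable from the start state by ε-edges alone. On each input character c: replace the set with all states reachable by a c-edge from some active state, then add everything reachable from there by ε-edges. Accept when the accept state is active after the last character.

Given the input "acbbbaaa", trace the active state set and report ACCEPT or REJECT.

Answer: REJECT

Steps:
S₀ = ε-closure({0}) = {0,2,6,8}
'a' @ 1: {1,3,4,7,8,9}  ✓accept
'c' @ 2: {1,5}  ✓accept
'b' @ 3: {}  — no active states
rest 'bbaaa' ignored (set empty)
final: {}; accept 1 not in set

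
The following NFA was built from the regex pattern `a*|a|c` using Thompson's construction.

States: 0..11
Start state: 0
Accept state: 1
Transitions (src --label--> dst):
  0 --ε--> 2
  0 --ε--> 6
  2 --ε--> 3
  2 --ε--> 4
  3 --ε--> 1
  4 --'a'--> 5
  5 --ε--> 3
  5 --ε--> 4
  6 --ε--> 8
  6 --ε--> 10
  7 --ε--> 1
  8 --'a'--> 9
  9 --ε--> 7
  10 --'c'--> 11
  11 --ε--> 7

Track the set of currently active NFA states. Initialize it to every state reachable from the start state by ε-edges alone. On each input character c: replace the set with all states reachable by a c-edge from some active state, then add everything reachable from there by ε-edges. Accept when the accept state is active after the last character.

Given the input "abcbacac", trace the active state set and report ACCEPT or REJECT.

Answer: REJECT

Steps:
start: ε-closure({0}) = {0,1,2,3,4,6,8,10}
'a' @ 1: {1,3,4,5,7,9}  [accepting]
'b' @ 2: {}  — no active states
rest 'cbacac' ignored (set empty)
final: {}; accept 1 not in set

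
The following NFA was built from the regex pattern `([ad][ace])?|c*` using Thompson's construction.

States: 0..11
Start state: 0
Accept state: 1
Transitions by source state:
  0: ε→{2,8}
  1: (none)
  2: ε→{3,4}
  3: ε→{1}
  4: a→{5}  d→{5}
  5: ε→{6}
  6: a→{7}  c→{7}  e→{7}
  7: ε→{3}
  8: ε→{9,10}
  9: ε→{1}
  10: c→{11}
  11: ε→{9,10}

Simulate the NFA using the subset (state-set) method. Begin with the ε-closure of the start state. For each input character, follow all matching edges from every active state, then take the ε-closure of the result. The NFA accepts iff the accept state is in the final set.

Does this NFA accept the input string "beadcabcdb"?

Answer: REJECT

Derivation:
initial (ε-close {0}): {0,1,2,3,4,8,9,10}
'b' @ 1: {}  — state set empty
rest 'eadcabcdb' ignored (set empty)
after full input: {}  (accept=1 not in)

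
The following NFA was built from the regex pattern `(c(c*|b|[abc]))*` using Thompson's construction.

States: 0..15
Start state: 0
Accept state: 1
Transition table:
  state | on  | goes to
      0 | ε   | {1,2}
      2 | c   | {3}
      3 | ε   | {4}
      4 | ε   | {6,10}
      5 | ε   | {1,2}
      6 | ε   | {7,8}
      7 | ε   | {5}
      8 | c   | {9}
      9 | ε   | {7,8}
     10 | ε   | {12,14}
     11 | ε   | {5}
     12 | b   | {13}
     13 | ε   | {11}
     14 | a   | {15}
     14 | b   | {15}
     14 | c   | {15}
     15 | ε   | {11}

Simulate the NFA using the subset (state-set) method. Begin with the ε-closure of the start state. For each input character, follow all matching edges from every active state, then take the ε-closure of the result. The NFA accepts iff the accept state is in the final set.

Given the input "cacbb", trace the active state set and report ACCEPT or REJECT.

S₀ = ε-closure({0}) = {0,1,2}
'c' @ 1: {1,2,3,4,5,6,7,8,10,12,14}  (accept∈set)
'a' @ 2: {1,2,5,11,15}  (accept∈set)
'c' @ 3: {1,2,3,4,5,6,7,8,10,12,14}  (accept∈set)
'b' @ 4: {1,2,5,11,13,15}  (accept∈set)
'b' @ 5: {}  — dead — no transitions
end set {} — state 1 not in

Answer: REJECT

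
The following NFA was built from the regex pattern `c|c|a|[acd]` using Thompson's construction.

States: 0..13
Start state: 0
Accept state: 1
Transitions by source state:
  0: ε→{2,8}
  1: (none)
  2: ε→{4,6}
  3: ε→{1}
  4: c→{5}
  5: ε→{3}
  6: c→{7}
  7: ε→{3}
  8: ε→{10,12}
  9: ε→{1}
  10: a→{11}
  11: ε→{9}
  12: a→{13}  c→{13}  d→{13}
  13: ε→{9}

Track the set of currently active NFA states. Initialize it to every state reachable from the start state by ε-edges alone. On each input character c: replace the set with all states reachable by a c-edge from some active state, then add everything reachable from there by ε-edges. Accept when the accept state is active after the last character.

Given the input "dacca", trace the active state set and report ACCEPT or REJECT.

S₀ = ε-closure({0}) = {0,2,4,6,8,10,12}
'd' @ 1: {1,9,13}  [accepting]
'a' @ 2: {}  — dead — no transitions
rest 'cca' ignored (set empty)
end set {} — state 1 not in

Answer: REJECT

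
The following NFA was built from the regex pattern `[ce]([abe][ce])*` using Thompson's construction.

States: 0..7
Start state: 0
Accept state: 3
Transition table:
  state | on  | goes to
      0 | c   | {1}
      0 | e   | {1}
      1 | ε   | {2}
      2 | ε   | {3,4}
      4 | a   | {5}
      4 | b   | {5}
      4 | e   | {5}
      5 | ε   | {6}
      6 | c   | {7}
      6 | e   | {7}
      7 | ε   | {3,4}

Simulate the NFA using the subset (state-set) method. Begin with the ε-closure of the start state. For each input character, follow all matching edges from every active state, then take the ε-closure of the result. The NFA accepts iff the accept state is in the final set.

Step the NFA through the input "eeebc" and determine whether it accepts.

initial (ε-close {0}): {0}
'e' @ 1: {1,2,3,4}  [accepting]
'e' @ 2: {5,6}
'e' @ 3: {3,4,7}  [accepting]
'b' @ 4: {5,6}
'c' @ 5: {3,4,7}  [accepting]
after full input: {3,4,7}  (accept=3 in)

Answer: ACCEPT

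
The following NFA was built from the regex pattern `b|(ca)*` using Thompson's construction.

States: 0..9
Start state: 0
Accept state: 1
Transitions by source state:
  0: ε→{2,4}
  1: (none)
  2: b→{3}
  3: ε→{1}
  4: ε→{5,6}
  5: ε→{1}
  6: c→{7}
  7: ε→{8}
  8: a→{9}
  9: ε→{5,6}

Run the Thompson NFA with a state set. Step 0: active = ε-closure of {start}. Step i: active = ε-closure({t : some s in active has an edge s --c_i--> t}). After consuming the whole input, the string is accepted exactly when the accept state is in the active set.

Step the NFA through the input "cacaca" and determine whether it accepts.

Answer: ACCEPT

Trace:
initial (ε-close {0}): {0,1,2,4,5,6}
'c' @ 1: {7,8}
'a' @ 2: {1,5,6,9}  ✓accept
'c' @ 3: {7,8}
'a' @ 4: {1,5,6,9}  ✓accept
'c' @ 5: {7,8}
'a' @ 6: {1,5,6,9}  ✓accept
final: {1,5,6,9}; accept 1 in set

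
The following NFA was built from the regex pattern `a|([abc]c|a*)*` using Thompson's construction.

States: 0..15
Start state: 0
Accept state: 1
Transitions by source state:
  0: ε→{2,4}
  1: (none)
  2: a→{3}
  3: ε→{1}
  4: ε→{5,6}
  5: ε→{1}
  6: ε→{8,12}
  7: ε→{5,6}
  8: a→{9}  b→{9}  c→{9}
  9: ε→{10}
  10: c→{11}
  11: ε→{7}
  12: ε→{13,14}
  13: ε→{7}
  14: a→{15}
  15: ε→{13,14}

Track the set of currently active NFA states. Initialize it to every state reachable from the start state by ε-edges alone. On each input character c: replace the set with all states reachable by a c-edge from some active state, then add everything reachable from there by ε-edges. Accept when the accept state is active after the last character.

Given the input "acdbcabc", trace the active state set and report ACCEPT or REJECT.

S₀ = ε-closure({0}) = {0,1,2,4,5,6,7,8,12,13,14}
'a' @ 1: {1,3,5,6,7,8,9,10,12,13,14,15}  [accepting]
'c' @ 2: {1,5,6,7,8,9,10,11,12,13,14}  [accepting]
'd' @ 3: {}  — dead — no transitions
rest 'bcabc' ignored (set empty)
final: {}; accept 1 not in set

Answer: REJECT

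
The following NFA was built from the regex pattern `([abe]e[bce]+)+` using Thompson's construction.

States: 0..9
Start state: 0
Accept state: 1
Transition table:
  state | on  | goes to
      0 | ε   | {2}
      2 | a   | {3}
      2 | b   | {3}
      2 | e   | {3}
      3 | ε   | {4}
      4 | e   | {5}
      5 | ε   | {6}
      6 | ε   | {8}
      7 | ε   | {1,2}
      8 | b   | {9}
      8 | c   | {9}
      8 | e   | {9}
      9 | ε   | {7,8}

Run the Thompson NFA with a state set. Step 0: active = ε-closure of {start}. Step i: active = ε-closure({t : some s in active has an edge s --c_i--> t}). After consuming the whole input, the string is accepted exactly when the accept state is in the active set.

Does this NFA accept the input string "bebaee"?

Answer: ACCEPT

Trace:
initial (ε-close {0}): {0,2}
'b' @ 1: {3,4}
'e' @ 2: {5,6,8}
'b' @ 3: {1,2,7,8,9}  (accept∈set)
'a' @ 4: {3,4}
'e' @ 5: {5,6,8}
'e' @ 6: {1,2,7,8,9}  (accept∈set)
end set {1,2,7,8,9} — state 1 in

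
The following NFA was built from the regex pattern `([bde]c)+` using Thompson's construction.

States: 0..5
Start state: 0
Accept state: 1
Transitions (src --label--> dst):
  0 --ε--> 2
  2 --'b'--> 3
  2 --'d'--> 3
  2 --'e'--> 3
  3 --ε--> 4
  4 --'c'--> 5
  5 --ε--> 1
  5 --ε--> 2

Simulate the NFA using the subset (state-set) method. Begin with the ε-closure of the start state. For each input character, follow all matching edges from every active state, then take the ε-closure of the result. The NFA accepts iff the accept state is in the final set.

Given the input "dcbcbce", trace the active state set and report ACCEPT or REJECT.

Answer: REJECT

Trace:
start: ε-closure({0}) = {0,2}
'd' @ 1: {3,4}
'c' @ 2: {1,2,5}  [accepting]
'b' @ 3: {3,4}
'c' @ 4: {1,2,5}  [accepting]
'b' @ 5: {3,4}
'c' @ 6: {1,2,5}  [accepting]
'e' @ 7: {3,4}
end set {3,4} — state 1 not in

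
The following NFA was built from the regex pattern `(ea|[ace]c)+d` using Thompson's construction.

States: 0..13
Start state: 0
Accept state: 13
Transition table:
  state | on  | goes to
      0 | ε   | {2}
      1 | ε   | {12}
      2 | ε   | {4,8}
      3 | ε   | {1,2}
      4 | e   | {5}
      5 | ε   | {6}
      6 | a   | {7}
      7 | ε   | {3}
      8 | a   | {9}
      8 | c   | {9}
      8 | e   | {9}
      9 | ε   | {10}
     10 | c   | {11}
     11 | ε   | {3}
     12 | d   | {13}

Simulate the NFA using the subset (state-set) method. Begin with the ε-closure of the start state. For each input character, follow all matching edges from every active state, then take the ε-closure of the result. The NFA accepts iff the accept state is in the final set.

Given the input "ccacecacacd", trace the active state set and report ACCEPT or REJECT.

initial (ε-close {0}): {0,2,4,8}
'c' @ 1: {9,10}
'c' @ 2: {1,2,3,4,8,11,12}
'a' @ 3: {9,10}
'c' @ 4: {1,2,3,4,8,11,12}
'e' @ 5: {5,6,9,10}
'c' @ 6: {1,2,3,4,8,11,12}
'a' @ 7: {9,10}
'c' @ 8: {1,2,3,4,8,11,12}
'a' @ 9: {9,10}
'c' @ 10: {1,2,3,4,8,11,12}
'd' @ 11: {13}  (accept∈set)
final: {13}; accept 13 in set

Answer: ACCEPT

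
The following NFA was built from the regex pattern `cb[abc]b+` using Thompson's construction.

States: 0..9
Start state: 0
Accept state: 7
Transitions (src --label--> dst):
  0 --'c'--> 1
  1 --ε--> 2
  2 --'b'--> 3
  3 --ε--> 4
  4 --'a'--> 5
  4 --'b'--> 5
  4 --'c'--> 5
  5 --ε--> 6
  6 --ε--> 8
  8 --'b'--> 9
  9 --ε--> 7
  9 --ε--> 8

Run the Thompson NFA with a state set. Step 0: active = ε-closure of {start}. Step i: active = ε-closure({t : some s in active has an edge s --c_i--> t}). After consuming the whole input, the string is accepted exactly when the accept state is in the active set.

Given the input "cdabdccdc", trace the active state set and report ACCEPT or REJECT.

Answer: REJECT

Trace:
initial (ε-close {0}): {0}
'c' @ 1: {1,2}
'd' @ 2: {}  — dead — no transitions
rest 'abdccdc' ignored (set empty)
end set {} — state 7 not in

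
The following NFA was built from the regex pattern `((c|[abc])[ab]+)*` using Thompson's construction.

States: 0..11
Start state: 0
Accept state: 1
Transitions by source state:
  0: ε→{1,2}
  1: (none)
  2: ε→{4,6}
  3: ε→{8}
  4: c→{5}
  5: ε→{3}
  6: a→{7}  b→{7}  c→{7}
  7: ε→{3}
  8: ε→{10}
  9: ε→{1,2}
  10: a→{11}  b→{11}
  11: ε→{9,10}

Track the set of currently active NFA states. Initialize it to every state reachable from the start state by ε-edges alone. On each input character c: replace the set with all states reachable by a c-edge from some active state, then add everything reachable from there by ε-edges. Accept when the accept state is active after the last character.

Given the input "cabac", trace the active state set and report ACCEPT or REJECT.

initial (ε-close {0}): {0,1,2,4,6}
'c' @ 1: {3,5,7,8,10}
'a' @ 2: {1,2,4,6,9,10,11}  [accepting]
'b' @ 3: {1,2,3,4,6,7,8,9,10,11}  [accepting]
'a' @ 4: {1,2,3,4,6,7,8,9,10,11}  [accepting]
'c' @ 5: {3,5,7,8,10}
after full input: {3,5,7,8,10}  (accept=1 not in)

Answer: REJECT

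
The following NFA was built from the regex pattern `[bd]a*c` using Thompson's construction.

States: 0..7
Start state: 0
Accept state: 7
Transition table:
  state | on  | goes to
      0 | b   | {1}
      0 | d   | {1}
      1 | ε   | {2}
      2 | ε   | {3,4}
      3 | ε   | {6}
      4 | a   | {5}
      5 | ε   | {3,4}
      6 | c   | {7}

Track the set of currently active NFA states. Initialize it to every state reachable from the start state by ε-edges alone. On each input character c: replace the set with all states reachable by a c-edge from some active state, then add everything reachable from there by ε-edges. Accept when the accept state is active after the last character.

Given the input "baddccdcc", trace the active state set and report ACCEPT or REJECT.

Answer: REJECT

Trace:
start: ε-closure({0}) = {0}
'b' @ 1: {1,2,3,4,6}
'a' @ 2: {3,4,5,6}
'd' @ 3: {}  — state set empty
rest 'dccdcc' ignored (set empty)
end set {} — state 7 not in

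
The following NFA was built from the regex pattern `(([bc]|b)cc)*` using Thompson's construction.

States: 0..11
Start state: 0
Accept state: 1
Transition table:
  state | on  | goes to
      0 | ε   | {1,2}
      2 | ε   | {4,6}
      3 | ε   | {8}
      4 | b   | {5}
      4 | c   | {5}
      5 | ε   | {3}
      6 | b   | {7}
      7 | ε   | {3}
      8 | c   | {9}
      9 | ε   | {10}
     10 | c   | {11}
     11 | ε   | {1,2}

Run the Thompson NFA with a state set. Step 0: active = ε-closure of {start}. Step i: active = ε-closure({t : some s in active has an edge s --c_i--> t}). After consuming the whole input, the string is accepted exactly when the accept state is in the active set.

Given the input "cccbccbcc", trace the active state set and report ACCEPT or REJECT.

initial (ε-close {0}): {0,1,2,4,6}
'c' @ 1: {3,5,8}
'c' @ 2: {9,10}
'c' @ 3: {1,2,4,6,11}  ✓accept
'b' @ 4: {3,5,7,8}
'c' @ 5: {9,10}
'c' @ 6: {1,2,4,6,11}  ✓accept
'b' @ 7: {3,5,7,8}
'c' @ 8: {9,10}
'c' @ 9: {1,2,4,6,11}  ✓accept
after full input: {1,2,4,6,11}  (accept=1 in)

Answer: ACCEPT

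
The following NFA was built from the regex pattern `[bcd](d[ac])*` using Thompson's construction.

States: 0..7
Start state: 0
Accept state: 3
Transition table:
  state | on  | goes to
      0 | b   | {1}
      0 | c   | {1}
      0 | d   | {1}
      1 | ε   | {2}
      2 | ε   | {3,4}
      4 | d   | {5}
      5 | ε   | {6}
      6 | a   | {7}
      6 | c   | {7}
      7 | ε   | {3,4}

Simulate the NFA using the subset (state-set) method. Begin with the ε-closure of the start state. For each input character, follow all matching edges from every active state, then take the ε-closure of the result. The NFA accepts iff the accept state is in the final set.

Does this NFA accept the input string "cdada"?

start: ε-closure({0}) = {0}
'c' @ 1: {1,2,3,4}  [accepting]
'd' @ 2: {5,6}
'a' @ 3: {3,4,7}  [accepting]
'd' @ 4: {5,6}
'a' @ 5: {3,4,7}  [accepting]
end set {3,4,7} — state 3 in

Answer: ACCEPT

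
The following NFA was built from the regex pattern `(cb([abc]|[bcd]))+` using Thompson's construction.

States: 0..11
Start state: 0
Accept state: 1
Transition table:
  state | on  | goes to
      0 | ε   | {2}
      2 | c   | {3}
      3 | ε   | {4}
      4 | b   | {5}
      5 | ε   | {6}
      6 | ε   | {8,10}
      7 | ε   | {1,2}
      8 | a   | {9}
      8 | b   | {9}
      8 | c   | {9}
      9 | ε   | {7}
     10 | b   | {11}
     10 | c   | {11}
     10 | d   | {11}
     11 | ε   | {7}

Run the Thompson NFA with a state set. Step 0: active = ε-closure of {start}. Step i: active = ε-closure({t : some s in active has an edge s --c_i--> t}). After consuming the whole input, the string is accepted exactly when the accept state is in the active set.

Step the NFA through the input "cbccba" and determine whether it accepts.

Answer: ACCEPT

Steps:
S₀ = ε-closure({0}) = {0,2}
'c' @ 1: {3,4}
'b' @ 2: {5,6,8,10}
'c' @ 3: {1,2,7,9,11}  ✓accept
'c' @ 4: {3,4}
'b' @ 5: {5,6,8,10}
'a' @ 6: {1,2,7,9}  ✓accept
after full input: {1,2,7,9}  (accept=1 in)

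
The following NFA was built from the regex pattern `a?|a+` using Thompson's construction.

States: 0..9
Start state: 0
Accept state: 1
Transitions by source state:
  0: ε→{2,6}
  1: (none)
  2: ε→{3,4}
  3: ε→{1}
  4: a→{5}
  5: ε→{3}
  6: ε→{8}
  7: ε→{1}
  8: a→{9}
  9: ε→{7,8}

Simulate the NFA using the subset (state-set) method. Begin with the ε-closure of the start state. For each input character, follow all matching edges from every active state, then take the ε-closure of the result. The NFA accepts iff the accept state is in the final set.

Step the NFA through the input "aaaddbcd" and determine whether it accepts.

Answer: REJECT

Steps:
start: ε-closure({0}) = {0,1,2,3,4,6,8}
'a' @ 1: {1,3,5,7,8,9}  [accepting]
'a' @ 2: {1,7,8,9}  [accepting]
'a' @ 3: {1,7,8,9}  [accepting]
'd' @ 4: {}  — dead — no transitions
rest 'dbcd' ignored (set empty)
after full input: {}  (accept=1 not in)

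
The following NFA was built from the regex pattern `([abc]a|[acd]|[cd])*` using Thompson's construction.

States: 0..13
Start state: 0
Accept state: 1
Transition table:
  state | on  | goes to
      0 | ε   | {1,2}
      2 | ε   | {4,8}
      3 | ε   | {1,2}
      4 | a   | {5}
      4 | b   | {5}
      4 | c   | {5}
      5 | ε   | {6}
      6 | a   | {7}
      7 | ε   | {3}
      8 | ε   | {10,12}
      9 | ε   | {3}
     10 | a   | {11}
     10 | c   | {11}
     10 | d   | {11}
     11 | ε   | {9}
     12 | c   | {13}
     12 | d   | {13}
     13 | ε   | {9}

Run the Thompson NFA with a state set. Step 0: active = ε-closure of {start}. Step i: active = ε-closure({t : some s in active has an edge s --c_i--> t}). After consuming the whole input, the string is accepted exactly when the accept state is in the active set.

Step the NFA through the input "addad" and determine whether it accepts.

Answer: ACCEPT

Derivation:
S₀ = ε-closure({0}) = {0,1,2,4,8,10,12}
'a' @ 1: {1,2,3,4,5,6,8,9,10,11,12}  ✓accept
'd' @ 2: {1,2,3,4,8,9,10,11,12,13}  ✓accept
'd' @ 3: {1,2,3,4,8,9,10,11,12,13}  ✓accept
'a' @ 4: {1,2,3,4,5,6,8,9,10,11,12}  ✓accept
'd' @ 5: {1,2,3,4,8,9,10,11,12,13}  ✓accept
after full input: {1,2,3,4,8,9,10,11,12,13}  (accept=1 in)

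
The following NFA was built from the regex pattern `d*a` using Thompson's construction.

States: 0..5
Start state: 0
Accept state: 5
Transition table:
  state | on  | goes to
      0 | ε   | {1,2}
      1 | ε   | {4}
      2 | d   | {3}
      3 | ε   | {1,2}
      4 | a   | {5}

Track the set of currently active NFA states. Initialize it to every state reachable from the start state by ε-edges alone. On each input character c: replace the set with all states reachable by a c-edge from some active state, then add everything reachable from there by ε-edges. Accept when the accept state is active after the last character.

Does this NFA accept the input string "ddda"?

Answer: ACCEPT

Steps:
initial (ε-close {0}): {0,1,2,4}
'd' @ 1: {1,2,3,4}
'd' @ 2: {1,2,3,4}
'd' @ 3: {1,2,3,4}
'a' @ 4: {5}  [accepting]
after full input: {5}  (accept=5 in)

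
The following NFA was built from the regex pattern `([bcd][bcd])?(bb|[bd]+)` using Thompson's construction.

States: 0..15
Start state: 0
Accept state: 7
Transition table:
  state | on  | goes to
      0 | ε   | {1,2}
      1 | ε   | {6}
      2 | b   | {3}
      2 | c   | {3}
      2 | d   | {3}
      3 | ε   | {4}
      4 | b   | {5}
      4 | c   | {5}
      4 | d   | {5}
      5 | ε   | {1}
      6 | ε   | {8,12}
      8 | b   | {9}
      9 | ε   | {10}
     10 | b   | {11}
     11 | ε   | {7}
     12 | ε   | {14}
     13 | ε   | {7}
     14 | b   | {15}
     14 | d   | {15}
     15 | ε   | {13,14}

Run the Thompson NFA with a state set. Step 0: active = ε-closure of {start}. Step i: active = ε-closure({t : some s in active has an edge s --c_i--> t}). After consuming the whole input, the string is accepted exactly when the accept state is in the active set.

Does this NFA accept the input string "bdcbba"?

Answer: REJECT

Steps:
S₀ = ε-closure({0}) = {0,1,2,6,8,12,14}
'b' @ 1: {3,4,7,9,10,13,14,15}  [accepting]
'd' @ 2: {1,5,6,7,8,12,13,14,15}  [accepting]
'c' @ 3: {}  — state set empty
rest 'bba' ignored (set empty)
end set {} — state 7 not in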